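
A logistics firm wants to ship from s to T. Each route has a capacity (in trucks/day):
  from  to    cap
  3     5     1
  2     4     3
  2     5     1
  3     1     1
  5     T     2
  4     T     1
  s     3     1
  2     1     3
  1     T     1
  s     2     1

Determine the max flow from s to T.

Augment s→3→1→T: bottleneck 1. Total 1.
Augment s→2→4→T: bottleneck 1. Total 2.
No augmenting path remains in the residual graph.

2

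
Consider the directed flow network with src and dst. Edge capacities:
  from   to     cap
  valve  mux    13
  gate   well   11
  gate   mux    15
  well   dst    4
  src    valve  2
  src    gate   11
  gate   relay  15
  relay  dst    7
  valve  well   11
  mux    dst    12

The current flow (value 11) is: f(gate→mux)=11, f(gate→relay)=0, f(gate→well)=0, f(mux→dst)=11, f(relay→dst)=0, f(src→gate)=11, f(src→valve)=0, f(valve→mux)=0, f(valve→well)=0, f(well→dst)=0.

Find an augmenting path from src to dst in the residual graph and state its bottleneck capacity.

Residual along src→valve→well→dst: src→valve: 2, valve→well: 11, well→dst: 4.
Bottleneck = min = 2.

src→valve→well→dst, bottleneck 2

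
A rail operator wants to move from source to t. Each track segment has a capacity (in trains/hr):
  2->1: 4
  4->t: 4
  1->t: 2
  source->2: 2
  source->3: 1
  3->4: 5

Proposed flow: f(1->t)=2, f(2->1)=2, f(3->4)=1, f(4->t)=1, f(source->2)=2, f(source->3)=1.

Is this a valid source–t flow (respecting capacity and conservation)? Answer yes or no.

Every edge has 0 ≤ f(e) ≤ cap(e).
At each intermediate node, inflow equals outflow.

Yes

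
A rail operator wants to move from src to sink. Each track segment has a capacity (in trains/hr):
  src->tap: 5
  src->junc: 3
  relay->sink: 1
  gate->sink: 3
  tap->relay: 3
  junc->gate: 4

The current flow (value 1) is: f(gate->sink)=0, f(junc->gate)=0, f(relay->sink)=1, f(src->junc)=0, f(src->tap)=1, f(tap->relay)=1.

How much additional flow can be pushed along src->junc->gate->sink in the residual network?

3

Residual capacities along the path: src->junc: 3, junc->gate: 4, gate->sink: 3.
Minimum is 3.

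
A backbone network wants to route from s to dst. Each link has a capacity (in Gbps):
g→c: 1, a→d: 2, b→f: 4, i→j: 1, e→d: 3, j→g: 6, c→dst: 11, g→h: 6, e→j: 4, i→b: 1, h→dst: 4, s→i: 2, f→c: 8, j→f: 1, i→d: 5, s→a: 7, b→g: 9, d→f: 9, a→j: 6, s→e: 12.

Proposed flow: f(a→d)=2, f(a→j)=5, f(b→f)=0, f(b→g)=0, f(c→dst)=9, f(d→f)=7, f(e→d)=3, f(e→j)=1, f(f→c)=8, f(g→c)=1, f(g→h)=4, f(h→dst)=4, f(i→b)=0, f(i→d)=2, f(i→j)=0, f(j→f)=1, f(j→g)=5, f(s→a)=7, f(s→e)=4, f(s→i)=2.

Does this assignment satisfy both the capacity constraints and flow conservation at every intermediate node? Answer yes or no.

Every edge has 0 ≤ f(e) ≤ cap(e).
At each intermediate node, inflow equals outflow.

Yes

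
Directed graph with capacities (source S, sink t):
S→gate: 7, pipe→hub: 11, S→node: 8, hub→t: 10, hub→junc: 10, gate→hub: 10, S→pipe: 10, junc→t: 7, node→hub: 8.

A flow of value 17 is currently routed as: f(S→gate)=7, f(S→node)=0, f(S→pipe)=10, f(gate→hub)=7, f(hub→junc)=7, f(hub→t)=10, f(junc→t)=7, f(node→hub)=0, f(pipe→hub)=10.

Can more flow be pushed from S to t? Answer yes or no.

No

Residual reachable from S: {S, gate, hub, junc, node, pipe}; t is not reachable.
Saturated cut: hub→t, junc→t with total capacity 17 = current flow value. Flow is maximum.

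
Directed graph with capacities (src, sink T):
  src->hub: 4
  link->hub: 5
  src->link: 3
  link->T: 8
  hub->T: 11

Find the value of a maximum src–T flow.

Augment src->link->T: bottleneck 3. Total 3.
Augment src->hub->T: bottleneck 4. Total 7.
No augmenting path remains in the residual graph.

7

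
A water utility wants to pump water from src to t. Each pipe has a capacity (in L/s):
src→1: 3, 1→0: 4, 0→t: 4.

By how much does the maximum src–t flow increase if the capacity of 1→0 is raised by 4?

0

Original max flow = 3.
Edge 1→0 does not cross the min cut (source side {src}), so extra capacity there cannot help.
New max flow = 3. Increase = 0.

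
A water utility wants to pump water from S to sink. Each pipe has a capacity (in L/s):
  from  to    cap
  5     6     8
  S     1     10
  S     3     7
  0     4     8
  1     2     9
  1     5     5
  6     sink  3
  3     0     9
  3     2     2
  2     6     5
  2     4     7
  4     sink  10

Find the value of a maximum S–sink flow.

Augment S→3→0→4→sink: bottleneck 7. Total 7.
Augment S→1→2→4→sink: bottleneck 3. Total 10.
Augment S→1→2→6→sink: bottleneck 3. Total 13.
No augmenting path remains in the residual graph.

13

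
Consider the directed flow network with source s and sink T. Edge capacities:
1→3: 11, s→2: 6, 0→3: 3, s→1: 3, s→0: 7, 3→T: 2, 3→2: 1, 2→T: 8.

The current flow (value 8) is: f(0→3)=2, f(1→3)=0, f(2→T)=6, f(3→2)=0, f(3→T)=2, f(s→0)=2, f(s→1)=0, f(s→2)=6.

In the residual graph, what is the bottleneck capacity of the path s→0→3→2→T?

Residual capacities along the path: s→0: 5, 0→3: 1, 3→2: 1, 2→T: 2.
Minimum is 1.

1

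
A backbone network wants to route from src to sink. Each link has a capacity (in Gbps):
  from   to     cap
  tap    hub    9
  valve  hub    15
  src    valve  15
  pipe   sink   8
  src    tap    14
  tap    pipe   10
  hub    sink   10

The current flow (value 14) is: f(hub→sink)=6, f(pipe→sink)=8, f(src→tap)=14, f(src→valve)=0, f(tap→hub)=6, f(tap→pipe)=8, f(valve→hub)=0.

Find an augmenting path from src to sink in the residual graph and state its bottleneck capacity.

src→valve→hub→sink, bottleneck 4

Residual along src→valve→hub→sink: src→valve: 15, valve→hub: 15, hub→sink: 4.
Bottleneck = min = 4.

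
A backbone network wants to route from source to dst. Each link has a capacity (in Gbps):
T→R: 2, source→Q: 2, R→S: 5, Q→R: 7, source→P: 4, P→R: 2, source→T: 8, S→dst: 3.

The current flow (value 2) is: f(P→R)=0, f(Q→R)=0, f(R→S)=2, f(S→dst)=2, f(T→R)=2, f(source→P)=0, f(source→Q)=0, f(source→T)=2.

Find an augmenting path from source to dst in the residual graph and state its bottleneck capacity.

Residual along source→P→R→S→dst: source→P: 4, P→R: 2, R→S: 3, S→dst: 1.
Bottleneck = min = 1.

source→P→R→S→dst, bottleneck 1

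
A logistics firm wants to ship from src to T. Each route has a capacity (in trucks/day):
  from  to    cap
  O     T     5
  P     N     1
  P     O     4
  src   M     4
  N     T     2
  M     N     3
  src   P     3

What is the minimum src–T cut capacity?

Max flow = 5 (via 2 augmenting paths).
In the residual at optimum, the set reachable from src is {M, N, src}.
Cut edges: src→P (cap 3), N→T (cap 2). Sum = 5.

5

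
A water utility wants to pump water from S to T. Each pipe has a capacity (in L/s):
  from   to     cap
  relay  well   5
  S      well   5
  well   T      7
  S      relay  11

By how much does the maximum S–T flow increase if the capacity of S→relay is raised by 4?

0

Original max flow = 7.
Edge S→relay does not cross the min cut (source side {S, relay, well}), so extra capacity there cannot help.
New max flow = 7. Increase = 0.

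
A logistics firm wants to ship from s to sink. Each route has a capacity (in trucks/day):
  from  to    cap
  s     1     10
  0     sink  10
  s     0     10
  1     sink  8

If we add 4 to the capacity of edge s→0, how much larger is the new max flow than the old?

Original max flow = 18.
Even with extra capacity on s→0, another cut of capacity 18 remains binding.
New max flow = 18. Increase = 0.

0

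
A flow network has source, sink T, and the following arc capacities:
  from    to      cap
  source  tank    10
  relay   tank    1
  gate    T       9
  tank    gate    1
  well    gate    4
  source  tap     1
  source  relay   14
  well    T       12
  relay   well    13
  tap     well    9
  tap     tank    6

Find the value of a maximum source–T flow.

15

Augment source->relay->well->T: bottleneck 12. Total 12.
Augment source->tank->gate->T: bottleneck 1. Total 13.
Augment source->relay->well->gate->T: bottleneck 1. Total 14.
Augment source->tap->well->gate->T: bottleneck 1. Total 15.
No augmenting path remains in the residual graph.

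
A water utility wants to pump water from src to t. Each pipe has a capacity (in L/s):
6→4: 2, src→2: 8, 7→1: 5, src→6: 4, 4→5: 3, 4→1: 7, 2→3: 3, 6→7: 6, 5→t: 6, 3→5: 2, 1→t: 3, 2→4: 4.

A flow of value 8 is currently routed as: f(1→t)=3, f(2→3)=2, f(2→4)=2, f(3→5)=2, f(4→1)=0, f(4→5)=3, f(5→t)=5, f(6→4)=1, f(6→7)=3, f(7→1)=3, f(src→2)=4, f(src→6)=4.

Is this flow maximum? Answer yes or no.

Yes

Residual reachable from src: {1, 2, 3, 4, 6, 7, src}; t is not reachable.
Saturated cut: 4→5, 1→t, 3→5 with total capacity 8 = current flow value. Flow is maximum.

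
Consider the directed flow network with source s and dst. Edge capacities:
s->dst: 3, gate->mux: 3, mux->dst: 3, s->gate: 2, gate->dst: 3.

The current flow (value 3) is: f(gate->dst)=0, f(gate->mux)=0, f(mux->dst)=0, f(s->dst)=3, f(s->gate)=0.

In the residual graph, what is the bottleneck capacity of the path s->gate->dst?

Residual capacities along the path: s->gate: 2, gate->dst: 3.
Minimum is 2.

2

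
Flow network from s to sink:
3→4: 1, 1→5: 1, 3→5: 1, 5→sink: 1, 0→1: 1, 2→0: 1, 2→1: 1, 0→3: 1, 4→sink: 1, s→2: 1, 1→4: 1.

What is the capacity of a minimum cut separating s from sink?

Max flow = 1 (via 1 augmenting path).
In the residual at optimum, the set reachable from s is {s}.
Cut edges: s→2 (cap 1). Sum = 1.

1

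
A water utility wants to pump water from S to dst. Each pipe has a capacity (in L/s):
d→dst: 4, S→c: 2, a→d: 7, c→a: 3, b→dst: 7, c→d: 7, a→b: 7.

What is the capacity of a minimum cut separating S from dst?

Max flow = 2 (via 1 augmenting path).
In the residual at optimum, the set reachable from S is {S}.
Cut edges: S→c (cap 2). Sum = 2.

2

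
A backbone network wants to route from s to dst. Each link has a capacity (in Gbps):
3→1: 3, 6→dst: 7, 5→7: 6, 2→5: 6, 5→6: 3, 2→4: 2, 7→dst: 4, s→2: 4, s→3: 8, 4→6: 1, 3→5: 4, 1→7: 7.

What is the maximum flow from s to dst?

8

Augment s→2→4→6→dst: bottleneck 1. Total 1.
Augment s→2→5→6→dst: bottleneck 3. Total 4.
Augment s→3→5→7→dst: bottleneck 4. Total 8.
No augmenting path remains in the residual graph.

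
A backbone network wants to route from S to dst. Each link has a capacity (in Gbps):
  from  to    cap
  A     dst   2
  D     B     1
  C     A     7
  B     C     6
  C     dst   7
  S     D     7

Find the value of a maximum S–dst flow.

1

Augment S→D→B→C→dst: bottleneck 1. Total 1.
No augmenting path remains in the residual graph.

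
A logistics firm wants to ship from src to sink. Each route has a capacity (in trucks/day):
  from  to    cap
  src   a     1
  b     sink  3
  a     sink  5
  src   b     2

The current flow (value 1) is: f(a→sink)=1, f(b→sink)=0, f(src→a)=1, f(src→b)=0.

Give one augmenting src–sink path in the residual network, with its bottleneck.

src→b→sink, bottleneck 2

Residual along src→b→sink: src→b: 2, b→sink: 3.
Bottleneck = min = 2.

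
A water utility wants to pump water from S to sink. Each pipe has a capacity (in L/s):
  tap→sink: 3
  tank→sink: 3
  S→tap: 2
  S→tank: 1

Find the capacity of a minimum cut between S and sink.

Max flow = 3 (via 2 augmenting paths).
In the residual at optimum, the set reachable from S is {S}.
Cut edges: S→tank (cap 1), S→tap (cap 2). Sum = 3.

3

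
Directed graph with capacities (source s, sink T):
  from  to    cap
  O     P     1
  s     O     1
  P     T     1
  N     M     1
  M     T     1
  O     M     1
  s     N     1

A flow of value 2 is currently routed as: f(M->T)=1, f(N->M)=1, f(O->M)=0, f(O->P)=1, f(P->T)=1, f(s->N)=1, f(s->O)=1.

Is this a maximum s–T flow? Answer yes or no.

Yes

Residual reachable from s: {s}; T is not reachable.
Saturated cut: s->N, s->O with total capacity 2 = current flow value. Flow is maximum.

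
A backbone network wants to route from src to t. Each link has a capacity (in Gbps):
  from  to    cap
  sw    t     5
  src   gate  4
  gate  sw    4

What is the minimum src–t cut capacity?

Max flow = 4 (via 1 augmenting path).
In the residual at optimum, the set reachable from src is {src}.
Cut edges: src->gate (cap 4). Sum = 4.

4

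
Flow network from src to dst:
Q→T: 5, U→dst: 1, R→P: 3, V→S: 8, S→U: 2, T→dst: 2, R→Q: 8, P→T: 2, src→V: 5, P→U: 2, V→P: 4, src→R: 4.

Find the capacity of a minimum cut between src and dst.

3

Max flow = 3 (via 2 augmenting paths).
In the residual at optimum, the set reachable from src is {P, Q, R, S, T, U, V, src}.
Cut edges: T→dst (cap 2), U→dst (cap 1). Sum = 3.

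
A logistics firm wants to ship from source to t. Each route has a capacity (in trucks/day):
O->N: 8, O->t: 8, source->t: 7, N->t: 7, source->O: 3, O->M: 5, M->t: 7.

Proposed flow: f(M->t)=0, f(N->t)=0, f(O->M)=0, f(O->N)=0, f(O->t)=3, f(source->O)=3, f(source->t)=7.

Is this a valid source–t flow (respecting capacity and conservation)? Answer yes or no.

Every edge has 0 ≤ f(e) ≤ cap(e).
At each intermediate node, inflow equals outflow.

Yes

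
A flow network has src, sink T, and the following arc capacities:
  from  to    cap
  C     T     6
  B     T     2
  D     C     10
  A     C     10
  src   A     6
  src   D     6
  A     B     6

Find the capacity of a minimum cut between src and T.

Max flow = 8 (via 2 augmenting paths).
In the residual at optimum, the set reachable from src is {A, B, C, D, src}.
Cut edges: C→T (cap 6), B→T (cap 2). Sum = 8.

8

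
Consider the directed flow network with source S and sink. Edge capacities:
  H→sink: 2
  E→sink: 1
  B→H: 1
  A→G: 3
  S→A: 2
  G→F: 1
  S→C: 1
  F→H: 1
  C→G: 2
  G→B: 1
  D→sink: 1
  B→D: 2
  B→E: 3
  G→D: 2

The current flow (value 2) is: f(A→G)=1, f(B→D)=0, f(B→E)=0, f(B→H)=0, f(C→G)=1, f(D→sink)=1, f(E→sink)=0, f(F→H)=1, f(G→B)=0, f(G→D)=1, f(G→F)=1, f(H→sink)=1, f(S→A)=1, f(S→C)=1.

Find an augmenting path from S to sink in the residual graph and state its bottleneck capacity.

S→A→G→B→E→sink, bottleneck 1

Residual along S→A→G→B→E→sink: S→A: 1, A→G: 2, G→B: 1, B→E: 3, E→sink: 1.
Bottleneck = min = 1.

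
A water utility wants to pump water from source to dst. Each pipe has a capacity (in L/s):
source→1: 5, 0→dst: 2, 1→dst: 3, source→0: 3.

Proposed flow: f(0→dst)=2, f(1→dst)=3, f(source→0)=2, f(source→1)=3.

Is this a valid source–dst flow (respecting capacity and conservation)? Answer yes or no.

Every edge has 0 ≤ f(e) ≤ cap(e).
At each intermediate node, inflow equals outflow.

Yes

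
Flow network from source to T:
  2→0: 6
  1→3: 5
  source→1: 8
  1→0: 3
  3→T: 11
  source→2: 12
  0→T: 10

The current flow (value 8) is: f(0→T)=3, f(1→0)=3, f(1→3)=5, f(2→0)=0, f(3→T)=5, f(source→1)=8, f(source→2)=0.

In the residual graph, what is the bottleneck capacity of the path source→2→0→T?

6

Residual capacities along the path: source→2: 12, 2→0: 6, 0→T: 7.
Minimum is 6.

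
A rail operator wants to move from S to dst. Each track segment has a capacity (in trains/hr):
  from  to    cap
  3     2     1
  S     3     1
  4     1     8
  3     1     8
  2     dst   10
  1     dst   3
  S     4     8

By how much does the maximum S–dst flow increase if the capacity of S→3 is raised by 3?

Original max flow = 4.
Even with extra capacity on S→3, another cut of capacity 4 remains binding.
New max flow = 4. Increase = 0.

0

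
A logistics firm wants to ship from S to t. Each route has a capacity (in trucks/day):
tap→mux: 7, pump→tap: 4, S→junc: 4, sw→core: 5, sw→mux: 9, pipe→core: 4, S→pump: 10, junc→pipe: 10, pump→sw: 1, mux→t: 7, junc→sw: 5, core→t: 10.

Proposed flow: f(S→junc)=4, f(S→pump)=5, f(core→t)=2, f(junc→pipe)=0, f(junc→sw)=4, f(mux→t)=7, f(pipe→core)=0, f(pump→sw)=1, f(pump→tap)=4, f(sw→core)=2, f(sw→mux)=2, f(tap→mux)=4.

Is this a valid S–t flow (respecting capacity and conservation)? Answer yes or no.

No

Conservation fails at sw: inflow 5 ≠ outflow 4.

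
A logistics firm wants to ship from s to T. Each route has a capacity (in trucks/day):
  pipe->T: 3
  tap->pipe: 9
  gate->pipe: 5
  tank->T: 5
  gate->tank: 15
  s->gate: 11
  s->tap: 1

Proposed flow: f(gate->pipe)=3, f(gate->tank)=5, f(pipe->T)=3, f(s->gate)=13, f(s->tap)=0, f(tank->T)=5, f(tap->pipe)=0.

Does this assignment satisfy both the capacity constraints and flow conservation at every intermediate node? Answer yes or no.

No

Capacity violated on s->gate: flow 13 > capacity 11.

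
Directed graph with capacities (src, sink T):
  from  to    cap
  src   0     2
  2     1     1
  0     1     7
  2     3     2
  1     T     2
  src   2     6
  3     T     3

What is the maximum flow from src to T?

Augment src->2->3->T: bottleneck 2. Total 2.
Augment src->2->1->T: bottleneck 1. Total 3.
Augment src->0->1->T: bottleneck 1. Total 4.
No augmenting path remains in the residual graph.

4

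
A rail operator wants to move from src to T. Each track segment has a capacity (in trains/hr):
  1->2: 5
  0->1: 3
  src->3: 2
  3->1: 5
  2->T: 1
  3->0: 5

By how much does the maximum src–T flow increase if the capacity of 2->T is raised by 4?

1

Original max flow = 1.
After raising cap(2->T), augmenting paths through that edge carry 1 more unit.
New max flow = 2. Increase = 1.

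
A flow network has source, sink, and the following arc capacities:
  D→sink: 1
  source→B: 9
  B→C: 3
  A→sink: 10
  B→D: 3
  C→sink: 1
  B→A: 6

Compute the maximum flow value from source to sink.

8

Augment source→B→D→sink: bottleneck 1. Total 1.
Augment source→B→A→sink: bottleneck 6. Total 7.
Augment source→B→C→sink: bottleneck 1. Total 8.
No augmenting path remains in the residual graph.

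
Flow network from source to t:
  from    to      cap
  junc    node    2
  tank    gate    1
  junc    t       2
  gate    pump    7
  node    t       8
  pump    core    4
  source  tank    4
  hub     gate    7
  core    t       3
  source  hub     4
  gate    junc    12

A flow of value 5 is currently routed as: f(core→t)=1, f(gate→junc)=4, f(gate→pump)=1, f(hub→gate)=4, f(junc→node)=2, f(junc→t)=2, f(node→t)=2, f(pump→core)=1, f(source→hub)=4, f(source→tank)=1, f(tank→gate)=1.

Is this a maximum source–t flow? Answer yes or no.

Residual reachable from source: {source, tank}; t is not reachable.
Saturated cut: source→hub, tank→gate with total capacity 5 = current flow value. Flow is maximum.

Yes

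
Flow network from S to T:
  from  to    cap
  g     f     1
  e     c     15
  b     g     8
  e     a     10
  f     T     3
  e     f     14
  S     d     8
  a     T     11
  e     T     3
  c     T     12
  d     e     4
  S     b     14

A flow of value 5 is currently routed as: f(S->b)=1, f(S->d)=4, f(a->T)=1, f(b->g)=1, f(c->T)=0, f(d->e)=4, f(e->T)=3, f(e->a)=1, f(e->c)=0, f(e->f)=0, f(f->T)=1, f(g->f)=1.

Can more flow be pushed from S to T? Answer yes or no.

Residual reachable from S: {S, b, d, g}; T is not reachable.
Saturated cut: d->e, g->f with total capacity 5 = current flow value. Flow is maximum.

No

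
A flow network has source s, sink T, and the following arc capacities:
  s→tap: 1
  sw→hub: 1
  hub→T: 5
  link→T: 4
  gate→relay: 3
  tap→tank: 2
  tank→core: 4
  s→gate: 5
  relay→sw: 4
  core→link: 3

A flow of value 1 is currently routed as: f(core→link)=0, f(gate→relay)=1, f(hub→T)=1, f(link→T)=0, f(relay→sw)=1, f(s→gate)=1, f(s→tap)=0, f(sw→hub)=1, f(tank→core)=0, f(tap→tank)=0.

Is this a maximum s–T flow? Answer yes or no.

No

Residual path s→tap→tank→core→link→T has bottleneck 1 > 0.
Pushing 1 along it raises the flow to 2, so the given flow is not maximum.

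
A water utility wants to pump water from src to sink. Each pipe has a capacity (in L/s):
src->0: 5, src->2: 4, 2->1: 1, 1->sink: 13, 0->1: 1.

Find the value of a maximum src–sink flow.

2

Augment src->0->1->sink: bottleneck 1. Total 1.
Augment src->2->1->sink: bottleneck 1. Total 2.
No augmenting path remains in the residual graph.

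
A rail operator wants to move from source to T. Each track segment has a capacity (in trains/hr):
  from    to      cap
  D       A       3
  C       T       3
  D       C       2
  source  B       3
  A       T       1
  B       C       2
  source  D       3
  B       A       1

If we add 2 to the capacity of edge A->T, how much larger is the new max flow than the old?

Original max flow = 4.
After raising cap(A->T), augmenting paths through that edge carry 2 more units.
New max flow = 6. Increase = 2.

2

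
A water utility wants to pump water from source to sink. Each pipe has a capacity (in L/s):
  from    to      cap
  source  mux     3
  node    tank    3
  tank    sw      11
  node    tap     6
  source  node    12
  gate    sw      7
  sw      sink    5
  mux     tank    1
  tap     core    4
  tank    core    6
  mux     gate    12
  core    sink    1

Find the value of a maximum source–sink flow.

6

Augment source→node→tap→core→sink: bottleneck 1. Total 1.
Augment source→node→tank→sw→sink: bottleneck 3. Total 4.
Augment source→mux→tank→sw→sink: bottleneck 1. Total 5.
Augment source→mux→gate→sw→sink: bottleneck 1. Total 6.
No augmenting path remains in the residual graph.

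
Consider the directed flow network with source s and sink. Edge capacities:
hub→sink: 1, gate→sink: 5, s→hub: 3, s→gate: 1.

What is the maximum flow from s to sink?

2

Augment s→hub→sink: bottleneck 1. Total 1.
Augment s→gate→sink: bottleneck 1. Total 2.
No augmenting path remains in the residual graph.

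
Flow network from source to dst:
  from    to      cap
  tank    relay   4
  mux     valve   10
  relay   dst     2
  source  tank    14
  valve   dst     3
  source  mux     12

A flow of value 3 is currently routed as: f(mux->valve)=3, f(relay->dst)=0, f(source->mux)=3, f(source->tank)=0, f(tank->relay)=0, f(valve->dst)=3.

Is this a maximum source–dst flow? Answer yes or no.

Residual path source->tank->relay->dst has bottleneck 2 > 0.
Pushing 2 along it raises the flow to 5, so the given flow is not maximum.

No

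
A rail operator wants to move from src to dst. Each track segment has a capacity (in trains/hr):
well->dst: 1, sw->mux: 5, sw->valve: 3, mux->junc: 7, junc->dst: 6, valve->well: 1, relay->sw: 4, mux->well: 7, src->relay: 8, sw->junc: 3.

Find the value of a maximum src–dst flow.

4

Augment src->relay->sw->junc->dst: bottleneck 3. Total 3.
Augment src->relay->sw->mux->well->dst: bottleneck 1. Total 4.
No augmenting path remains in the residual graph.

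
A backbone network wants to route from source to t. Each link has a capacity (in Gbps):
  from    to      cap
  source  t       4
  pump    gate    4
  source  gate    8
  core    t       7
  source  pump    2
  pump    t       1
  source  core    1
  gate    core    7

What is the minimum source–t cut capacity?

12

Max flow = 12 (via 4 augmenting paths).
In the residual at optimum, the set reachable from source is {core, gate, pump, source}.
Cut edges: source->t (cap 4), pump->t (cap 1), core->t (cap 7). Sum = 12.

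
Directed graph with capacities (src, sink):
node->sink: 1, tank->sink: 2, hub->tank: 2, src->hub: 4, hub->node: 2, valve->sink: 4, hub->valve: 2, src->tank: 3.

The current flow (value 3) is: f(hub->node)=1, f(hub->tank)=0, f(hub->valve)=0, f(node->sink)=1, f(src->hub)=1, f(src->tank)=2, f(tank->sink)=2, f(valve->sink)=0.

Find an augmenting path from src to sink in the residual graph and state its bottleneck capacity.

src->hub->valve->sink, bottleneck 2

Residual along src->hub->valve->sink: src->hub: 3, hub->valve: 2, valve->sink: 4.
Bottleneck = min = 2.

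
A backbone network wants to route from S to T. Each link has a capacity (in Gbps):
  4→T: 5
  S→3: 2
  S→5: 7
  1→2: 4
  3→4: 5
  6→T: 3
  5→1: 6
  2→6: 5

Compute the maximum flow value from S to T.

5

Augment S→3→4→T: bottleneck 2. Total 2.
Augment S→5→1→2→6→T: bottleneck 3. Total 5.
No augmenting path remains in the residual graph.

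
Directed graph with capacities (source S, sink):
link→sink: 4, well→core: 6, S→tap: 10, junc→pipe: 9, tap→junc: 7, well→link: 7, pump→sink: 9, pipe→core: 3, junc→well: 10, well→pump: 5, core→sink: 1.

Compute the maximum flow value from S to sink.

7

Augment S→tap→junc→well→core→sink: bottleneck 1. Total 1.
Augment S→tap→junc→well→pump→sink: bottleneck 5. Total 6.
Augment S→tap→junc→well→link→sink: bottleneck 1. Total 7.
No augmenting path remains in the residual graph.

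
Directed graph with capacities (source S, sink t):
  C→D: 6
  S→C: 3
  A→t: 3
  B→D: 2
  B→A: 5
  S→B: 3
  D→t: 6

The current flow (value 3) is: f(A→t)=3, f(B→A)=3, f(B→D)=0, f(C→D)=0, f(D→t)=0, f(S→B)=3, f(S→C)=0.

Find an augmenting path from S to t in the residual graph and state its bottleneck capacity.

S→C→D→t, bottleneck 3

Residual along S→C→D→t: S→C: 3, C→D: 6, D→t: 6.
Bottleneck = min = 3.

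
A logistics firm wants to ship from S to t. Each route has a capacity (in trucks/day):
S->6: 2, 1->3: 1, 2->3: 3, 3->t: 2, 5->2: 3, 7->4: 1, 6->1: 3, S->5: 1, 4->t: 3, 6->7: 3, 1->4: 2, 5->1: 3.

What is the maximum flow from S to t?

3

Augment S->5->2->3->t: bottleneck 1. Total 1.
Augment S->6->1->3->t: bottleneck 1. Total 2.
Augment S->6->1->4->t: bottleneck 1. Total 3.
No augmenting path remains in the residual graph.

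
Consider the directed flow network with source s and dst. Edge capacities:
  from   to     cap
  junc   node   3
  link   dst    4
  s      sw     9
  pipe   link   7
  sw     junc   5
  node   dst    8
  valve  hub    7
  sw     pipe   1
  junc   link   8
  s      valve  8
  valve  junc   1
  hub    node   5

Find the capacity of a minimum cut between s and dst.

12

Max flow = 12 (via 5 augmenting paths).
In the residual at optimum, the set reachable from s is {hub, s, sw, valve}.
Cut edges: sw->pipe (cap 1), sw->junc (cap 5), valve->junc (cap 1), hub->node (cap 5). Sum = 12.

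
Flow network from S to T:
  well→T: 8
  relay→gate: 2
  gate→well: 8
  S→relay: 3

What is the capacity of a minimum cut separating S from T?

2

Max flow = 2 (via 1 augmenting path).
In the residual at optimum, the set reachable from S is {S, relay}.
Cut edges: relay→gate (cap 2). Sum = 2.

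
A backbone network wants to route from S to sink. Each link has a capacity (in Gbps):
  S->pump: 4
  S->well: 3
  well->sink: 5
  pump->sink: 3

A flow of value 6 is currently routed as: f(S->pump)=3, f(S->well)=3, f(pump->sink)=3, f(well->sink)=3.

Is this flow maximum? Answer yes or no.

Yes

Residual reachable from S: {S, pump}; sink is not reachable.
Saturated cut: S->well, pump->sink with total capacity 6 = current flow value. Flow is maximum.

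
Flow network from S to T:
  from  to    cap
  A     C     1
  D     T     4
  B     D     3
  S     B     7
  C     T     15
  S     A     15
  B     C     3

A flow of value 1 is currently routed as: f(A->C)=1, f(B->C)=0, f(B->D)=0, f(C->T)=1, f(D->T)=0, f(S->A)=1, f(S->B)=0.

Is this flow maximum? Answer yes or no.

No

Residual path S->B->C->T has bottleneck 3 > 0.
Pushing 3 along it raises the flow to 4, so the given flow is not maximum.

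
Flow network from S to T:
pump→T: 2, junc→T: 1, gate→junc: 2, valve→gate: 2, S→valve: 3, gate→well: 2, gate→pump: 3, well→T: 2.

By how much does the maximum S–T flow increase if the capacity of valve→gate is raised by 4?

Original max flow = 2.
After raising cap(valve→gate), augmenting paths through that edge carry 1 more unit.
New max flow = 3. Increase = 1.

1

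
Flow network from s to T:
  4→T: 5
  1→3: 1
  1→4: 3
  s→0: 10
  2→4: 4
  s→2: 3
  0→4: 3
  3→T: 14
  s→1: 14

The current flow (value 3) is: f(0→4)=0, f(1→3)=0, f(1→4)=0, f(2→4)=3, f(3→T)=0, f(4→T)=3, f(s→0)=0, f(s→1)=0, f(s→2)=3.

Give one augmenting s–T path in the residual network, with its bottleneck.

s→1→4→T, bottleneck 2

Residual along s→1→4→T: s→1: 14, 1→4: 3, 4→T: 2.
Bottleneck = min = 2.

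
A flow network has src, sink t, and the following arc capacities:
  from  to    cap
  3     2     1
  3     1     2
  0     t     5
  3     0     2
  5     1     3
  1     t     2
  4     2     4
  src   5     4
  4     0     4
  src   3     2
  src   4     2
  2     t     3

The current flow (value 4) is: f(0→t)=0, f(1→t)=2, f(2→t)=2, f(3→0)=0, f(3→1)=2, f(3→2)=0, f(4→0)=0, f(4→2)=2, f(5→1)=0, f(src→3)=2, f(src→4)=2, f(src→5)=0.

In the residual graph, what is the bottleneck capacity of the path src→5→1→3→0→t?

Residual capacities along the path: src→5: 4, 5→1: 3, 1→3: 2, 3→0: 2, 0→t: 5.
Minimum is 2.

2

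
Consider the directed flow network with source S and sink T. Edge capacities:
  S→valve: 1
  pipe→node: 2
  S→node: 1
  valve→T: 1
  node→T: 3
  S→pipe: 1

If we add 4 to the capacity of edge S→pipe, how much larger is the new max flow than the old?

1

Original max flow = 3.
After raising cap(S→pipe), augmenting paths through that edge carry 1 more unit.
New max flow = 4. Increase = 1.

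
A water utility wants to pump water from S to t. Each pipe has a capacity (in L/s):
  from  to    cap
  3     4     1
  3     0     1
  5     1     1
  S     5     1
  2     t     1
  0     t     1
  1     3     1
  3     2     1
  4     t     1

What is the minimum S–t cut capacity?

1

Max flow = 1 (via 1 augmenting path).
In the residual at optimum, the set reachable from S is {S}.
Cut edges: S→5 (cap 1). Sum = 1.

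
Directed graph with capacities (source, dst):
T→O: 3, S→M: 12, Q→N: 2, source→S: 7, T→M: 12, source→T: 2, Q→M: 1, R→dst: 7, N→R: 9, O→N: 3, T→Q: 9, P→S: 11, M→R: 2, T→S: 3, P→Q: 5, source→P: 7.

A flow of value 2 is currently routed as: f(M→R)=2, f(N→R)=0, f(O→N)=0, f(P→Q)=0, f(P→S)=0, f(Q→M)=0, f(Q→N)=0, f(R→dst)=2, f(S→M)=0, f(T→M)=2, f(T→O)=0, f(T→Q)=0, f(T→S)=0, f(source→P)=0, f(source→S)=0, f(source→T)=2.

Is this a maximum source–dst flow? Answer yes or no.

Residual path source→P→Q→N→R→dst has bottleneck 2 > 0.
Pushing 2 along it raises the flow to 4, so the given flow is not maximum.

No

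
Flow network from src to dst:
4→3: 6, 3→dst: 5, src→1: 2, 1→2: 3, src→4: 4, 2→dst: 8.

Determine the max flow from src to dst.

6

Augment src→1→2→dst: bottleneck 2. Total 2.
Augment src→4→3→dst: bottleneck 4. Total 6.
No augmenting path remains in the residual graph.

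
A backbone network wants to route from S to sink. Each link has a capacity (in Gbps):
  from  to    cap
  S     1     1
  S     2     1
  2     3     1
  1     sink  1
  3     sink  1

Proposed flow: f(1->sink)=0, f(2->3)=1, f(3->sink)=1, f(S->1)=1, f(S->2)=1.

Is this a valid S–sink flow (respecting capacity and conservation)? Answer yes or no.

No

Conservation fails at 1: inflow 1 ≠ outflow 0.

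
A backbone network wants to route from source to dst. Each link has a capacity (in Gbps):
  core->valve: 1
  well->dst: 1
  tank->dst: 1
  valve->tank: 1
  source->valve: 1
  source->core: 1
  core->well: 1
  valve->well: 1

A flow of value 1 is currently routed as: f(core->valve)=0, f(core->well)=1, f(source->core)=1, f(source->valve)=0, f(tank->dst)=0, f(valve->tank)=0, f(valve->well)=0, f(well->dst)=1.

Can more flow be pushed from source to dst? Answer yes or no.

Yes

Residual path source->valve->tank->dst has bottleneck 1 > 0.
Pushing 1 along it raises the flow to 2, so the given flow is not maximum.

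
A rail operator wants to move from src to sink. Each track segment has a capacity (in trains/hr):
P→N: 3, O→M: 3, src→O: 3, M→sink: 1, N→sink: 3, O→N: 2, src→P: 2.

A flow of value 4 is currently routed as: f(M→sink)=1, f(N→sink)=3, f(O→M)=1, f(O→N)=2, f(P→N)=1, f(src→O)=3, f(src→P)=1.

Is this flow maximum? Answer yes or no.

Residual reachable from src: {M, N, O, P, src}; sink is not reachable.
Saturated cut: M→sink, N→sink with total capacity 4 = current flow value. Flow is maximum.

Yes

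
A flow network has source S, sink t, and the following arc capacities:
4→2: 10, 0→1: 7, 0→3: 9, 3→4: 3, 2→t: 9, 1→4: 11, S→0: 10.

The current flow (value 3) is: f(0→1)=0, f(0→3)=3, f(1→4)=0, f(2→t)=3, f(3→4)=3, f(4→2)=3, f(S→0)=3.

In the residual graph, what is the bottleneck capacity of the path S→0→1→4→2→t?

Residual capacities along the path: S→0: 7, 0→1: 7, 1→4: 11, 4→2: 7, 2→t: 6.
Minimum is 6.

6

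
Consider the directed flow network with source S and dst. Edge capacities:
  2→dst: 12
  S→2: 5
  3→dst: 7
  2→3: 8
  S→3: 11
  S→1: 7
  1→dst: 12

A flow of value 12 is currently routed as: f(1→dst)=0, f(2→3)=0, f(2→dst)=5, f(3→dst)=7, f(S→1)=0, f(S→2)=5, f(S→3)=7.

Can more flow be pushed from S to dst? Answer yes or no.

Residual path S→1→dst has bottleneck 7 > 0.
Pushing 7 along it raises the flow to 19, so the given flow is not maximum.

Yes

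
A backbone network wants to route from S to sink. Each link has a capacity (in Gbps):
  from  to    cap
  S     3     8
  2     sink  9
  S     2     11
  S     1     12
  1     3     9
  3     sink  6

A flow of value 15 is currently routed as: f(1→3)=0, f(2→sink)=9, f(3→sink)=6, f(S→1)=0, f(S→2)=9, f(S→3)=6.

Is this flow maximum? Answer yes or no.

Residual reachable from S: {1, 2, 3, S}; sink is not reachable.
Saturated cut: 2→sink, 3→sink with total capacity 15 = current flow value. Flow is maximum.

Yes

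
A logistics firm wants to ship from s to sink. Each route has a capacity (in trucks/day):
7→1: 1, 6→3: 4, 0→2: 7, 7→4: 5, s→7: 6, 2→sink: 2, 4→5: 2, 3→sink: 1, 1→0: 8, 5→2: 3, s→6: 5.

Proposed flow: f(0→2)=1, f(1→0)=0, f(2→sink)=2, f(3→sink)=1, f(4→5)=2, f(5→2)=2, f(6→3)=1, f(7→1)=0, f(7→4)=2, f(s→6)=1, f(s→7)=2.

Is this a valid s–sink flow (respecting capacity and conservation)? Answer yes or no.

Conservation fails at 0: inflow 0 ≠ outflow 1.

No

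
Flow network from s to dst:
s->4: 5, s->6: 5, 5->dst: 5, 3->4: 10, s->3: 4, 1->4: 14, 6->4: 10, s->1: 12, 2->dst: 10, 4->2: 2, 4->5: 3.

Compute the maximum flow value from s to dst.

Augment s->4->2->dst: bottleneck 2. Total 2.
Augment s->4->5->dst: bottleneck 3. Total 5.
No augmenting path remains in the residual graph.

5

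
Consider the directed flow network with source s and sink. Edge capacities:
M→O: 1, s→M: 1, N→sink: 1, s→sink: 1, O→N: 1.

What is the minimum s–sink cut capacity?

2

Max flow = 2 (via 2 augmenting paths).
In the residual at optimum, the set reachable from s is {s}.
Cut edges: s→M (cap 1), s→sink (cap 1). Sum = 2.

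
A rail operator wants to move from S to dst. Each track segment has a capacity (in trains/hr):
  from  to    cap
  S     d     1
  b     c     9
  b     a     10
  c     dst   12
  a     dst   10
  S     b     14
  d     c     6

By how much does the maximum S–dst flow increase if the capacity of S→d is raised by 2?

Original max flow = 15.
After raising cap(S→d), augmenting paths through that edge carry 2 more units.
New max flow = 17. Increase = 2.

2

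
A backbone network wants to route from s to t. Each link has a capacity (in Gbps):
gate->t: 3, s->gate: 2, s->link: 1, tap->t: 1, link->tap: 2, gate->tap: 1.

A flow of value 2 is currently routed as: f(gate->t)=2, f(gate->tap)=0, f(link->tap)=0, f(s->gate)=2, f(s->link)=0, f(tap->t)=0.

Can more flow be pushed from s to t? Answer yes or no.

Yes

Residual path s->link->tap->t has bottleneck 1 > 0.
Pushing 1 along it raises the flow to 3, so the given flow is not maximum.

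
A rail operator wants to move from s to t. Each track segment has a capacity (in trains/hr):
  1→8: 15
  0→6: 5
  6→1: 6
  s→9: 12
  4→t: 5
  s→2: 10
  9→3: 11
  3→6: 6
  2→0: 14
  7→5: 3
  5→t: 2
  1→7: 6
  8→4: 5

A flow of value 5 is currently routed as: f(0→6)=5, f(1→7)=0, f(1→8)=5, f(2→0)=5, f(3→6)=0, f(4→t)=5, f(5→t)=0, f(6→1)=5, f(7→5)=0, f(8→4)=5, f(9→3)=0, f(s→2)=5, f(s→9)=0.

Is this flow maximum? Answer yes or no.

No

Residual path s→9→3→6→1→7→5→t has bottleneck 1 > 0.
Pushing 1 along it raises the flow to 6, so the given flow is not maximum.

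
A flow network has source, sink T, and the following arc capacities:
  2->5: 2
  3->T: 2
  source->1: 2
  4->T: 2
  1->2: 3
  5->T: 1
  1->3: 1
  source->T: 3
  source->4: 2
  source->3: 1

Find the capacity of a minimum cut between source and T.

Max flow = 8 (via 5 augmenting paths).
In the residual at optimum, the set reachable from source is {source}.
Cut edges: source->1 (cap 2), source->3 (cap 1), source->4 (cap 2), source->T (cap 3). Sum = 8.

8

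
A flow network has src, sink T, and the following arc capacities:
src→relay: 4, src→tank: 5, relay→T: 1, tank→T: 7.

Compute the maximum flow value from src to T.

6

Augment src→tank→T: bottleneck 5. Total 5.
Augment src→relay→T: bottleneck 1. Total 6.
No augmenting path remains in the residual graph.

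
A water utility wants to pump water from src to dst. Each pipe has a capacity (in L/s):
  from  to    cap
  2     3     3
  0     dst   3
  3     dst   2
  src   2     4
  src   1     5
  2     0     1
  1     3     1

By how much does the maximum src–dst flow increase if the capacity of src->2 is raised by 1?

Original max flow = 3.
Edge src->2 does not cross the min cut (source side {1, 2, 3, src}), so extra capacity there cannot help.
New max flow = 3. Increase = 0.

0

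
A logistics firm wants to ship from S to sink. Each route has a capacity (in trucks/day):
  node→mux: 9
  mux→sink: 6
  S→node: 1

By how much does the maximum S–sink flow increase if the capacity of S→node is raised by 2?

Original max flow = 1.
After raising cap(S→node), augmenting paths through that edge carry 2 more units.
New max flow = 3. Increase = 2.

2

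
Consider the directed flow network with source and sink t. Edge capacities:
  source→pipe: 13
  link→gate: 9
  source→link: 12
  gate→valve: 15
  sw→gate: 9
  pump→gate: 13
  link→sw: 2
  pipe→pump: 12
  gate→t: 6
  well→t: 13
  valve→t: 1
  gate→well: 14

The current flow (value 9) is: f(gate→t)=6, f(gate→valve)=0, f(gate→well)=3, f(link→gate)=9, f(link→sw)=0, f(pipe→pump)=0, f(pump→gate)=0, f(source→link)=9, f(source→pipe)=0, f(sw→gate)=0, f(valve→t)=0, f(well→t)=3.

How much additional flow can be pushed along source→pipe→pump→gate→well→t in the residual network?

10

Residual capacities along the path: source→pipe: 13, pipe→pump: 12, pump→gate: 13, gate→well: 11, well→t: 10.
Minimum is 10.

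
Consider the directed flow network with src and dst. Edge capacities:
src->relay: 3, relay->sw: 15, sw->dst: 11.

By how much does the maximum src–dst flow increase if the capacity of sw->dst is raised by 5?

0

Original max flow = 3.
Edge sw->dst does not cross the min cut (source side {src}), so extra capacity there cannot help.
New max flow = 3. Increase = 0.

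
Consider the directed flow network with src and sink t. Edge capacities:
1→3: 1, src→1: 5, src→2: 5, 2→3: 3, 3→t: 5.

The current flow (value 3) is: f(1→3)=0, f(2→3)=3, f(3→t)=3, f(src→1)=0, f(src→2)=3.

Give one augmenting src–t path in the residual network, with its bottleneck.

src→1→3→t, bottleneck 1

Residual along src→1→3→t: src→1: 5, 1→3: 1, 3→t: 2.
Bottleneck = min = 1.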